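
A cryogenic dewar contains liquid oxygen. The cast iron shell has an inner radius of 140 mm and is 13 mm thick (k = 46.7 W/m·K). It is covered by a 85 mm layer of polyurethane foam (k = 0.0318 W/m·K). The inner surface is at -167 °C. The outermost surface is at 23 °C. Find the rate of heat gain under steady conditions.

Q ≈ 32.5 W

For a spherical shell R = (1/r₁ − 1/r₂)/(4πk); film R = 1/(h·4πr²). In series:
R_cast iron shell = (1/0.14 − 1/0.153)/(4π×46.7) = 0.001034 K/W
R_polyurethane foam = (1/0.153 − 1/0.238)/(4π×0.0318) = 5.841 K/W
R_total = 5.842 K/W
Q = ΔT/R_total = 190/5.842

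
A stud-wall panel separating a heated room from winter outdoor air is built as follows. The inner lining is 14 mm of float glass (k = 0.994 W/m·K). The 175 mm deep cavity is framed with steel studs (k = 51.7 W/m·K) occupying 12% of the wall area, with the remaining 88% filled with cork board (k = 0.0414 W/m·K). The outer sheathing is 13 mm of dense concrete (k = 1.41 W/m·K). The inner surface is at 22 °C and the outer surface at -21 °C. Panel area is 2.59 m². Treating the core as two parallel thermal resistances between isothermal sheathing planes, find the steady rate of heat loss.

Sheathing layers in series; stud and cavity paths in parallel between them.
R_inner = 0.014/(0.994×2.59) = 0.005438 K/W
R_stud  = 0.175/(51.7×0.12×2.59) = 0.01089 K/W
R_cav   = 0.175/(0.0414×0.88×2.59) = 1.855 K/W
1/R_core = 1/R_stud + 1/R_cav → R_core = 0.01083 K/W
R_outer = 0.013/(1.41×2.59) = 0.00356 K/W
R_total = 0.01983 K/W
Q = ΔT/R_total = 43/0.01983

Q ≈ 2170 W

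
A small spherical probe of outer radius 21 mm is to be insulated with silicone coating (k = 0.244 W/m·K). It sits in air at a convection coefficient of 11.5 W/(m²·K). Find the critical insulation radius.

For a sphere r_cr = 2k/h = 2×0.244/11.5
r_cr = 42.4 mm; since the bare radius (21 mm) is below r_cr, adding a thin layer of insulation will *increase* heat loss.

r_cr ≈ 42.4 mm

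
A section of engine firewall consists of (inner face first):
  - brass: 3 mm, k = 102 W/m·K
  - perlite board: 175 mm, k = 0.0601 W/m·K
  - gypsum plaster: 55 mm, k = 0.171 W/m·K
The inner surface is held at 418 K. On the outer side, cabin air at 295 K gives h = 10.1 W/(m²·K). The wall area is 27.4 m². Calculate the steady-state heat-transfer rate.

Q ≈ 1010 W

Thermal resistances in series:
R_brass = L/(kA) = 0.003/(102×27.4) = 1.073×10^-6 K/W
R_perlite board = L/(kA) = 0.175/(0.0601×27.4) = 0.1063 K/W
R_gypsum plaster = L/(kA) = 0.055/(0.171×27.4) = 0.01174 K/W
R_outer film = 1/(h_o·A) = 1/(10.1×27.4) = 0.003614 K/W
R_total = 0.1216 K/W
Q = ΔT / R_total = 123 / 0.1216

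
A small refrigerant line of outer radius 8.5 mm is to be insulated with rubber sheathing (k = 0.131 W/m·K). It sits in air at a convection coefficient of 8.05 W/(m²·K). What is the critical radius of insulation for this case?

For a cylinder r_cr = k/h = 0.131/8.05
r_cr = 16.3 mm; since the bare radius (8.5 mm) is below r_cr, adding a thin layer of insulation will *increase* heat loss.

r_cr ≈ 16.3 mm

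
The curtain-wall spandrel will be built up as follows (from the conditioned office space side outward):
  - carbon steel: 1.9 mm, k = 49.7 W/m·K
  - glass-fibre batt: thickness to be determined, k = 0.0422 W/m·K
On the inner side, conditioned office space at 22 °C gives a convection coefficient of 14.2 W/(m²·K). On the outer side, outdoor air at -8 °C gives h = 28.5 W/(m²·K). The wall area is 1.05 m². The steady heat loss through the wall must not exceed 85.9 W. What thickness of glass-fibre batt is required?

Model the wall as resistances in series:
R_inner film = 1/(h_i·A) = 1/(14.2×1.05) = 0.06707 K/W
R_carbon steel = L/(kA) = 0.0019/(49.7×1.05) = 3.641×10^-5 K/W
R_outer film = 1/(h_o·A) = 1/(28.5×1.05) = 0.03342 K/W
Sum of the known resistances R_other = 0.1005 K/W
Required total resistance R_tot = ΔT/Q_allow = 30/85.9 = 0.3492 K/W
R_glass-fibre batt = R_tot − R_other = 0.2487 K/W
L = R·k·A = 0.2487×0.0422×1.05

L ≈ 11 mm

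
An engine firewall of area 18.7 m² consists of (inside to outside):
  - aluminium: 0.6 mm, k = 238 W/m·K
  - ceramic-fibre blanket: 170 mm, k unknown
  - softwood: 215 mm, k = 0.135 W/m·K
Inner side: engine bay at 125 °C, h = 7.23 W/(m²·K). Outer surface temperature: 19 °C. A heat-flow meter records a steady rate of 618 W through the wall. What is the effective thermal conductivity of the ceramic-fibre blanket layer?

k ≈ 0.115 W/(m·K)

Model the wall as resistances in series:
R_inner film = 1/(h_i·A) = 1/(7.23×18.7) = 0.007396 K/W
R_aluminium = L/(kA) = 0.0006/(238×18.7) = 1.348×10^-7 K/W
R_softwood = L/(kA) = 0.215/(0.135×18.7) = 0.08517 K/W
Sum of known resistances R_other = 0.09256 K/W
Total R = ΔT/Q = 106/618 = 0.1715 K/W
R_ceramic-fibre blanket = R_total − R_other = 0.07896 K/W
k = L/(R·A) = 0.17/(0.07896×18.7)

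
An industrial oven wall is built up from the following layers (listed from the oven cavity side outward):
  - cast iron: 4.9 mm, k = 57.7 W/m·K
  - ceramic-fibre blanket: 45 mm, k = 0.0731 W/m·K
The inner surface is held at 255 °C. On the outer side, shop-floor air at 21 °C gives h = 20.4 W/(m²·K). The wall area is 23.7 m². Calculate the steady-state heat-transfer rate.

Q ≈ 8340 W

Model the wall as resistances in series:
R_cast iron = L/(kA) = 0.0049/(57.7×23.7) = 3.583×10^-6 K/W
R_ceramic-fibre blanket = L/(kA) = 0.045/(0.0731×23.7) = 0.02597 K/W
R_outer film = 1/(h_o·A) = 1/(20.4×23.7) = 0.002068 K/W
R_total = 0.02805 K/W
Q = ΔT / R_total = 234 / 0.02805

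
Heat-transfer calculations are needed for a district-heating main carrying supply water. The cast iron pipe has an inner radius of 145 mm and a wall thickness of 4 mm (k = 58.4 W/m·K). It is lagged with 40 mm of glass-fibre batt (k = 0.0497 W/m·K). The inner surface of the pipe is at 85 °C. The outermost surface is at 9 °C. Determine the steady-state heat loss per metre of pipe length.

q′ ≈ 99.8 W/m

Cylindrical conduction, so R = ln(r₂/r₁)/(2πkL) per layer, in series:
R_cast iron pipe wall = ln(149/145)/(2π×58.4×1) = 7.416×10^-5 K/W
R_glass-fibre batt = ln(189/149)/(2π×0.0497×1) = 0.7615 K/W
R_total = 0.7616 K/W
Q = ΔT/R_total = 76/0.7616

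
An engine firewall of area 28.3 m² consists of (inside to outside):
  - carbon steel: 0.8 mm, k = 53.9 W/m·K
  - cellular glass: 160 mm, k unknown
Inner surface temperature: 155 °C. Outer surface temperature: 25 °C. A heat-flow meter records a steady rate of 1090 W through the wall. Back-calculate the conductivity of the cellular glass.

Using the resistance-network approach (series):
R_carbon steel = L/(kA) = 0.0008/(53.9×28.3) = 5.245×10^-7 K/W
Sum of known resistances R_other = 5.245×10^-7 K/W
Total R = ΔT/Q = 130/1090 = 0.1193 K/W
R_cellular glass = R_total − R_other = 0.1193 K/W
k = L/(R·A) = 0.16/(0.1193×28.3)

k ≈ 0.0474 W/(m·K)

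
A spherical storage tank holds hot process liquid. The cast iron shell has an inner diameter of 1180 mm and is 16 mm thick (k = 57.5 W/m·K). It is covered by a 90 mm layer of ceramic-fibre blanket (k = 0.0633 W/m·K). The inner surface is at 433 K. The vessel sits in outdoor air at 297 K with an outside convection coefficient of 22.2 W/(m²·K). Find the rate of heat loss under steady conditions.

Radial (spherical) resistances in series:
R_cast iron shell = (1/0.59 − 1/0.606)/(4π×57.5) = 6.193×10^-5 K/W
R_ceramic-fibre blanket = (1/0.606 − 1/0.696)/(4π×0.0633) = 0.2683 K/W
R_outer film = 1/(h·4πr_o²) = 1/(22.2×4π×0.696²) = 0.0074 K/W
R_total = 0.2757 K/W
Q = ΔT/R_total = 136/0.2757

Q ≈ 493 W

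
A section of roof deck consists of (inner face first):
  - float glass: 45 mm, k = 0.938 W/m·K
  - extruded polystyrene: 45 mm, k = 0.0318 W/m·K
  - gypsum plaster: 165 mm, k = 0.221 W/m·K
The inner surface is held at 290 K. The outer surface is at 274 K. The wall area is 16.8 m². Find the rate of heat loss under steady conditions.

Q ≈ 122 W

Thermal resistances in series:
R_float glass = L/(kA) = 0.045/(0.938×16.8) = 0.002856 K/W
R_extruded polystyrene = L/(kA) = 0.045/(0.0318×16.8) = 0.08423 K/W
R_gypsum plaster = L/(kA) = 0.165/(0.221×16.8) = 0.04444 K/W
R_total = 0.1315 K/W
Q = ΔT / R_total = 16 / 0.1315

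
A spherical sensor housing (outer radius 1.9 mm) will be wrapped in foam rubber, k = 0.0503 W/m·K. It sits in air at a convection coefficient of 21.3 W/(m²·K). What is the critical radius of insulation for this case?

For a sphere r_cr = 2k/h = 2×0.0503/21.3
r_cr = 4.72 mm; since the bare radius (1.9 mm) is below r_cr, adding a thin layer of insulation will *increase* heat loss.

r_cr ≈ 4.72 mm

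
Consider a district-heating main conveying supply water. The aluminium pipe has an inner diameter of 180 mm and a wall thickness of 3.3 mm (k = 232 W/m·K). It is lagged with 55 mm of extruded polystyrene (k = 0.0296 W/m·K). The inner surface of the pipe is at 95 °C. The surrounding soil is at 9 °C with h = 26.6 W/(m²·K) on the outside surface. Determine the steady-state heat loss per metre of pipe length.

Cylindrical conduction, so R = ln(r₂/r₁)/(2πkL) per layer, in series:
R_aluminium pipe wall = ln(93.3/90)/(2π×232×1) = 2.47×10^-5 K/W
R_extruded polystyrene = ln(148.3/93.3)/(2π×0.0296×1) = 2.492 K/W
R_outer film = 1/(h_o·2πr_oL) = 1/(26.6×2π×0.1483×1) = 0.04035 K/W
R_total = 2.532 K/W
Q = ΔT/R_total = 86/2.532

q′ ≈ 34 W/m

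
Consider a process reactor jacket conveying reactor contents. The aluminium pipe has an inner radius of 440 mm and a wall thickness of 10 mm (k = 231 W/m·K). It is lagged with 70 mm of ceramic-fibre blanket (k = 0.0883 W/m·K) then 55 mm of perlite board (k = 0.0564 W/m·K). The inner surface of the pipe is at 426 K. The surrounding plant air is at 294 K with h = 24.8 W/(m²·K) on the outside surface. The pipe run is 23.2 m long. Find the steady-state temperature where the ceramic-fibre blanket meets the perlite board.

For a radial system each layer contributes R = ln(r_out/r_in)/(2πkL); films add R = 1/(hA).
R_aluminium pipe wall = ln(450/440)/(2π×231×23.2) = 6.674×10^-7 K/W
R_ceramic-fibre blanket = ln(520/450)/(2π×0.0883×23.2) = 0.01123 K/W
R_perlite board = ln(575/520)/(2π×0.0564×23.2) = 0.01223 K/W
R_outer film = 1/(h_o·2πr_oL) = 1/(24.8×2π×0.575×23.2) = 4.811×10^-4 K/W
R_total = 0.02394 K/W
Q = ΔT/R_total = 132/0.02394
Q = 5510 W
T_interface = T_inner − Q·ΣR(inner→interface) = 426 − 5510×0.01123

T ≈ 364 K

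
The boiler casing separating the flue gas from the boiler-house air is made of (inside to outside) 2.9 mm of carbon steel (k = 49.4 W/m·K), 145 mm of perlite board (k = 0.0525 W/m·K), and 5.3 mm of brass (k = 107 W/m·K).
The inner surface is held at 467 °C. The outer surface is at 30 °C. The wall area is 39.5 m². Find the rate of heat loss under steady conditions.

Using the resistance-network approach (series):
R_carbon steel = L/(kA) = 0.0029/(49.4×39.5) = 1.486×10^-6 K/W
R_perlite board = L/(kA) = 0.145/(0.0525×39.5) = 0.06992 K/W
R_brass = L/(kA) = 0.0053/(107×39.5) = 1.254×10^-6 K/W
R_total = 0.06992 K/W
Q = ΔT / R_total = 437 / 0.06992

Q ≈ 6250 W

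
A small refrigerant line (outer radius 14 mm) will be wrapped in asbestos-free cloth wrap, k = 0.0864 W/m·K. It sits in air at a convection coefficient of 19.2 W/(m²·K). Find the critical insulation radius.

r_cr ≈ 4.5 mm

For a cylinder r_cr = k/h = 0.0864/19.2
r_cr = 4.5 mm; since the bare radius (14 mm) is above r_cr, any added insulation will reduce heat loss.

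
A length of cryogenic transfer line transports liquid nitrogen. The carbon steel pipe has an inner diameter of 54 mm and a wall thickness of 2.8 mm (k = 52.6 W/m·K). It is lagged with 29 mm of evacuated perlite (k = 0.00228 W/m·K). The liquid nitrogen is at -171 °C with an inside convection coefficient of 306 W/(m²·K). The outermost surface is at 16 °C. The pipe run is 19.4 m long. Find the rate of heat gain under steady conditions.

Treating each annulus and film as a series resistance:
R_inner film = 1/(h_i·2πr₁L) = 1/(306×2π×0.027×19.4) = 9.93×10^-4 K/W
R_carbon steel pipe wall = ln(29.8/27)/(2π×52.6×19.4) = 1.539×10^-5 K/W
R_evacuated perlite = ln(58.8/29.8)/(2π×0.00228×19.4) = 2.445 K/W
R_total = 2.446 K/W
Q = ΔT/R_total = 187/2.446

Q ≈ 76.4 W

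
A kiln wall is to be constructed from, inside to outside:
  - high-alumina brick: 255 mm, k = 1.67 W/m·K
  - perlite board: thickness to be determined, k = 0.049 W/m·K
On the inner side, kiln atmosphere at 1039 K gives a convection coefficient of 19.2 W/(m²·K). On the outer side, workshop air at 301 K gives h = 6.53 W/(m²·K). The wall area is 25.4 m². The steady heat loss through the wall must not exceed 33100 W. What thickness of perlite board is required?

Series thermal resistances:
R_inner film = 1/(h_i·A) = 1/(19.2×25.4) = 0.002051 K/W
R_high-alumina brick = L/(kA) = 0.255/(1.67×25.4) = 0.006012 K/W
R_outer film = 1/(h_o·A) = 1/(6.53×25.4) = 0.006029 K/W
Sum of the known resistances R_other = 0.01409 K/W
Required total resistance R_tot = ΔT/Q_allow = 738/33100 = 0.0223 K/W
R_perlite board = R_tot − R_other = 0.008205 K/W
L = R·k·A = 0.008205×0.049×25.4

L ≈ 10.2 mm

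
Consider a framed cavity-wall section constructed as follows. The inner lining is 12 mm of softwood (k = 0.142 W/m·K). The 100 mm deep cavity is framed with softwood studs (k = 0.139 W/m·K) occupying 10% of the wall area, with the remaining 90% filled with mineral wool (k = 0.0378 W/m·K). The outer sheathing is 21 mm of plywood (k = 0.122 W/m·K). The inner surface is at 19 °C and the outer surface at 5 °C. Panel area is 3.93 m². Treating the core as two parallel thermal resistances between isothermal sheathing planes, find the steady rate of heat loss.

Q ≈ 23.5 W

Sheathing layers in series; stud and cavity paths in parallel between them.
R_inner = 0.012/(0.142×3.93) = 0.0215 K/W
R_stud  = 0.1/(0.139×0.1×3.93) = 1.831 K/W
R_cav   = 0.1/(0.0378×0.9×3.93) = 0.748 K/W
1/R_core = 1/R_stud + 1/R_cav → R_core = 0.531 K/W
R_outer = 0.021/(0.122×3.93) = 0.0438 K/W
R_total = 0.5963 K/W
Q = ΔT/R_total = 14/0.5963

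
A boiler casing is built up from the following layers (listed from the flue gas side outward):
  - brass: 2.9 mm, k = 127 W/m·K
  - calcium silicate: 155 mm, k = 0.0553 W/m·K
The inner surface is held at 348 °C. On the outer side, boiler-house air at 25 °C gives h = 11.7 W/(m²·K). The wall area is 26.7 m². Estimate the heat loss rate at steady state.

Thermal resistances in series:
R_brass = L/(kA) = 0.0029/(127×26.7) = 8.552×10^-7 K/W
R_calcium silicate = L/(kA) = 0.155/(0.0553×26.7) = 0.105 K/W
R_outer film = 1/(h_o·A) = 1/(11.7×26.7) = 0.003201 K/W
R_total = 0.1082 K/W
Q = ΔT / R_total = 323 / 0.1082

Q ≈ 2990 W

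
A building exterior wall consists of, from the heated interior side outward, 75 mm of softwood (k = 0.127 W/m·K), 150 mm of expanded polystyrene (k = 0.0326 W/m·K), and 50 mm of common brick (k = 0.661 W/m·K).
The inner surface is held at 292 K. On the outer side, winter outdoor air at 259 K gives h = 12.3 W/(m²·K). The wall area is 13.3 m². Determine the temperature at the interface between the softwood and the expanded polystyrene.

T ≈ 288 K

Series thermal resistances:
R_softwood = L/(kA) = 0.075/(0.127×13.3) = 0.0444 K/W
R_expanded polystyrene = L/(kA) = 0.15/(0.0326×13.3) = 0.346 K/W
R_common brick = L/(kA) = 0.05/(0.661×13.3) = 0.005687 K/W
R_outer film = 1/(h_o·A) = 1/(12.3×13.3) = 0.006113 K/W
R_total = 0.4022 K/W;  Q = ΔT/R_total = 33/0.4022 = 82.06 W
T_interface = T_inner − Q·ΣR(inner→interface) = 292 − 82.1×0.0444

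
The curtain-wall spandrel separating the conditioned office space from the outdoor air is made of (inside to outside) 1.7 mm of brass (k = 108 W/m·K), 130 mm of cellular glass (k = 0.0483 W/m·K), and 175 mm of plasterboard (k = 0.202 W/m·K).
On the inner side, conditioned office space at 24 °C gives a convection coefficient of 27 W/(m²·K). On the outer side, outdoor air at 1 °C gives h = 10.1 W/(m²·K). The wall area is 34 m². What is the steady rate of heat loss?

Treating each layer as a thermal resistance in series:
R_inner film = 1/(h_i·A) = 1/(27×34) = 0.001089 K/W
R_brass = L/(kA) = 0.0017/(108×34) = 4.63×10^-7 K/W
R_cellular glass = L/(kA) = 0.13/(0.0483×34) = 0.07916 K/W
R_plasterboard = L/(kA) = 0.175/(0.202×34) = 0.02548 K/W
R_outer film = 1/(h_o·A) = 1/(10.1×34) = 0.002912 K/W
R_total = 0.1086 K/W
Q = ΔT / R_total = 23 / 0.1086

Q ≈ 212 W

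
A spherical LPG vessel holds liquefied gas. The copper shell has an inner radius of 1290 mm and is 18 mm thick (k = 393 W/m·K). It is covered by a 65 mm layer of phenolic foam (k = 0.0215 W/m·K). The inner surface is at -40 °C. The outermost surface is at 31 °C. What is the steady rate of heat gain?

Q ≈ 530 W

Radial (spherical) resistances in series:
R_copper shell = (1/1.29 − 1/1.308)/(4π×393) = 2.16×10^-6 K/W
R_phenolic foam = (1/1.308 − 1/1.373)/(4π×0.0215) = 0.134 K/W
R_total = 0.134 K/W
Q = ΔT/R_total = 71/0.134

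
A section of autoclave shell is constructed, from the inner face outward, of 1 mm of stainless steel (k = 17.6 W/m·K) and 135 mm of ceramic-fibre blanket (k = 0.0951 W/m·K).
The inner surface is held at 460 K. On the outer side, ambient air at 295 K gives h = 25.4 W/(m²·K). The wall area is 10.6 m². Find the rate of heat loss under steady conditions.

Model the wall as resistances in series:
R_stainless steel = L/(kA) = 0.001/(17.6×10.6) = 5.36×10^-6 K/W
R_ceramic-fibre blanket = L/(kA) = 0.135/(0.0951×10.6) = 0.1339 K/W
R_outer film = 1/(h_o·A) = 1/(25.4×10.6) = 0.003714 K/W
R_total = 0.1376 K/W
Q = ΔT / R_total = 165 / 0.1376

Q ≈ 1200 W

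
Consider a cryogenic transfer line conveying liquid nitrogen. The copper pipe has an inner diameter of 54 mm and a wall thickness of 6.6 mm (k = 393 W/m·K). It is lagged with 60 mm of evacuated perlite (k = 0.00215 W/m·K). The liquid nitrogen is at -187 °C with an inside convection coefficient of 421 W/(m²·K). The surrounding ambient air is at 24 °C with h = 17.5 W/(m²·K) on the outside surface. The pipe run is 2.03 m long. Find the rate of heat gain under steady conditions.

Treating each annulus and film as a series resistance:
R_inner film = 1/(h_i·2πr₁L) = 1/(421×2π×0.027×2.03) = 0.006897 K/W
R_copper pipe wall = ln(33.6/27)/(2π×393×2.03) = 4.363×10^-5 K/W
R_evacuated perlite = ln(93.6/33.6)/(2π×0.00215×2.03) = 37.36 K/W
R_outer film = 1/(h_o·2πr_oL) = 1/(17.5×2π×0.0936×2.03) = 0.04786 K/W
R_total = 37.41 K/W
Q = ΔT/R_total = 211/37.41

Q ≈ 5.64 W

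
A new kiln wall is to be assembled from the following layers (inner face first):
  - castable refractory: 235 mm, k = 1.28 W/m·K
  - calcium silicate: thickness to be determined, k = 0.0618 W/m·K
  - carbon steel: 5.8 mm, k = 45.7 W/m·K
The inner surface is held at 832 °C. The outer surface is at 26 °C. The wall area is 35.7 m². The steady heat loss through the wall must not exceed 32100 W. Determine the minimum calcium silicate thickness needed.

L ≈ 44 mm

Thermal resistances in series:
R_castable refractory = L/(kA) = 0.235/(1.28×35.7) = 0.005143 K/W
R_carbon steel = L/(kA) = 0.0058/(45.7×35.7) = 3.555×10^-6 K/W
Sum of the known resistances R_other = 0.005146 K/W
Required total resistance R_tot = ΔT/Q_allow = 806/32100 = 0.02511 K/W
R_calcium silicate = R_tot − R_other = 0.01996 K/W
L = R·k·A = 0.01996×0.0618×35.7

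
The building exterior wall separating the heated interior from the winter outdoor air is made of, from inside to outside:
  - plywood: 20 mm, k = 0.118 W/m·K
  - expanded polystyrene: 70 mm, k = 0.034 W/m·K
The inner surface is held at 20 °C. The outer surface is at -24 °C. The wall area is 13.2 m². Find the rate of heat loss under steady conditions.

Series thermal resistances:
R_plywood = L/(kA) = 0.02/(0.118×13.2) = 0.01284 K/W
R_expanded polystyrene = L/(kA) = 0.07/(0.034×13.2) = 0.156 K/W
R_total = 0.1688 K/W
Q = ΔT / R_total = 44 / 0.1688

Q ≈ 261 W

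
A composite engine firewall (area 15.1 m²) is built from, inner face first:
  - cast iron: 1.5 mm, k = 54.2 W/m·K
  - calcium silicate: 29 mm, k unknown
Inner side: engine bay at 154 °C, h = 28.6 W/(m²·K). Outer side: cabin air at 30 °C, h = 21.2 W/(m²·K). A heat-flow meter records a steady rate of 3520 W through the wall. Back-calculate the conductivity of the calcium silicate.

k ≈ 0.0645 W/(m·K)

Series thermal resistances:
R_inner film = 1/(h_i·A) = 1/(28.6×15.1) = 0.002316 K/W
R_cast iron = L/(kA) = 0.0015/(54.2×15.1) = 1.833×10^-6 K/W
R_outer film = 1/(h_o·A) = 1/(21.2×15.1) = 0.003124 K/W
Sum of known resistances R_other = 0.005441 K/W
Total R = ΔT/Q = 124/3520 = 0.03523 K/W
R_calcium silicate = R_total − R_other = 0.02979 K/W
k = L/(R·A) = 0.029/(0.02979×15.1)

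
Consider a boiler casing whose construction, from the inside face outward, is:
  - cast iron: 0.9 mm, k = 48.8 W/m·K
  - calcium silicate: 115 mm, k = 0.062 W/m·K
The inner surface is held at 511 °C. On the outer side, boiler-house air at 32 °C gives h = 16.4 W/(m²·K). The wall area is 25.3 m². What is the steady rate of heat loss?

Using the resistance-network approach (series):
R_cast iron = L/(kA) = 0.0009/(48.8×25.3) = 7.29×10^-7 K/W
R_calcium silicate = L/(kA) = 0.115/(0.062×25.3) = 0.07331 K/W
R_outer film = 1/(h_o·A) = 1/(16.4×25.3) = 0.00241 K/W
R_total = 0.07572 K/W
Q = ΔT / R_total = 479 / 0.07572

Q ≈ 6330 W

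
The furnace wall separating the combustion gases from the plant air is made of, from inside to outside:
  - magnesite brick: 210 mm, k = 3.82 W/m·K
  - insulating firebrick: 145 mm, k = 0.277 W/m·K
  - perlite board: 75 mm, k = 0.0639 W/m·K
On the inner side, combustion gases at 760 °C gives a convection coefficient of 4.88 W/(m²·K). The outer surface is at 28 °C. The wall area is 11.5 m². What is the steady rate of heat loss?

Q ≈ 4300 W

Thermal resistances in series:
R_inner film = 1/(h_i·A) = 1/(4.88×11.5) = 0.01782 K/W
R_magnesite brick = L/(kA) = 0.21/(3.82×11.5) = 0.00478 K/W
R_insulating firebrick = L/(kA) = 0.145/(0.277×11.5) = 0.04552 K/W
R_perlite board = L/(kA) = 0.075/(0.0639×11.5) = 0.1021 K/W
R_total = 0.1702 K/W
Q = ΔT / R_total = 732 / 0.1702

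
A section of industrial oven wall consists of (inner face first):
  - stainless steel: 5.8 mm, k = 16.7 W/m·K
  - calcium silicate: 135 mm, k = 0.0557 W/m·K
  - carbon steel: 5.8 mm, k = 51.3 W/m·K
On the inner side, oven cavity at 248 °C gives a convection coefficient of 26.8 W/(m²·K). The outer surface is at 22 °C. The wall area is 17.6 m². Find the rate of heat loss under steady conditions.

Treating each layer as a thermal resistance in series:
R_inner film = 1/(h_i·A) = 1/(26.8×17.6) = 0.00212 K/W
R_stainless steel = L/(kA) = 0.0058/(16.7×17.6) = 1.973×10^-5 K/W
R_calcium silicate = L/(kA) = 0.135/(0.0557×17.6) = 0.1377 K/W
R_carbon steel = L/(kA) = 0.0058/(51.3×17.6) = 6.424×10^-6 K/W
R_total = 0.1399 K/W
Q = ΔT / R_total = 226 / 0.1399

Q ≈ 1620 W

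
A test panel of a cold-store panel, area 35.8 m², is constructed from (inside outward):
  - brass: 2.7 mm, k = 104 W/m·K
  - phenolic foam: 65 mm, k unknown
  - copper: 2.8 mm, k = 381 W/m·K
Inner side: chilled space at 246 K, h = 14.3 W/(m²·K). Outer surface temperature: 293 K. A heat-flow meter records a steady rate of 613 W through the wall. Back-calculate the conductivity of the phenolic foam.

Thermal resistances in series:
R_inner film = 1/(h_i·A) = 1/(14.3×35.8) = 0.001953 K/W
R_brass = L/(kA) = 0.0027/(104×35.8) = 7.252×10^-7 K/W
R_copper = L/(kA) = 0.0028/(381×35.8) = 2.053×10^-7 K/W
Sum of known resistances R_other = 0.001954 K/W
Total R = ΔT/Q = 47/613 = 0.07667 K/W
R_phenolic foam = R_total − R_other = 0.07472 K/W
k = L/(R·A) = 0.065/(0.07472×35.8)

k ≈ 0.0243 W/(m·K)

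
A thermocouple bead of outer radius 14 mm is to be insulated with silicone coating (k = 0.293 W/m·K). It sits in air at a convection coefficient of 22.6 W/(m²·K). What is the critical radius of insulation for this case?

r_cr ≈ 25.9 mm

For a sphere r_cr = 2k/h = 2×0.293/22.6
r_cr = 25.9 mm; since the bare radius (14 mm) is below r_cr, adding a thin layer of insulation will *increase* heat loss.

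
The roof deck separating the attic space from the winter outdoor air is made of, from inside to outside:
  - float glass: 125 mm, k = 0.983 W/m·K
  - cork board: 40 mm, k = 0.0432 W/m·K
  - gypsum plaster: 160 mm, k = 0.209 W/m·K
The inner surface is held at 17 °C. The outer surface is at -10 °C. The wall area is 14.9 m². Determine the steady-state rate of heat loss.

Q ≈ 221 W

Thermal resistances in series:
R_float glass = L/(kA) = 0.125/(0.983×14.9) = 0.008534 K/W
R_cork board = L/(kA) = 0.04/(0.0432×14.9) = 0.06214 K/W
R_gypsum plaster = L/(kA) = 0.16/(0.209×14.9) = 0.05138 K/W
R_total = 0.1221 K/W
Q = ΔT / R_total = 27 / 0.1221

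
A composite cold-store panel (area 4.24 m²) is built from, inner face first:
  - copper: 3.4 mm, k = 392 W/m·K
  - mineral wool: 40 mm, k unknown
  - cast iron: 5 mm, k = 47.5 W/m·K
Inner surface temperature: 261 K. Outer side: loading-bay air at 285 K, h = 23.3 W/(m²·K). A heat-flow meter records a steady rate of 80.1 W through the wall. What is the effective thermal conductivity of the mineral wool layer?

k ≈ 0.0326 W/(m·K)

Model the wall as resistances in series:
R_copper = L/(kA) = 0.0034/(392×4.24) = 2.046×10^-6 K/W
R_cast iron = L/(kA) = 0.005/(47.5×4.24) = 2.483×10^-5 K/W
R_outer film = 1/(h_o·A) = 1/(23.3×4.24) = 0.01012 K/W
Sum of known resistances R_other = 0.01015 K/W
Total R = ΔT/Q = 24/80.1 = 0.2996 K/W
R_mineral wool = R_total − R_other = 0.2895 K/W
k = L/(R·A) = 0.04/(0.2895×4.24)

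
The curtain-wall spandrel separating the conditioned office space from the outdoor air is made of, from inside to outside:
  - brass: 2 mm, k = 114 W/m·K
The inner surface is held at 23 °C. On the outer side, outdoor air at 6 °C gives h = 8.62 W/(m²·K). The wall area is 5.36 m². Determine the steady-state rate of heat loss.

Q ≈ 785 W

Model the wall as resistances in series:
R_brass = L/(kA) = 0.002/(114×5.36) = 3.273×10^-6 K/W
R_outer film = 1/(h_o·A) = 1/(8.62×5.36) = 0.02164 K/W
R_total = 0.02165 K/W
Q = ΔT / R_total = 17 / 0.02165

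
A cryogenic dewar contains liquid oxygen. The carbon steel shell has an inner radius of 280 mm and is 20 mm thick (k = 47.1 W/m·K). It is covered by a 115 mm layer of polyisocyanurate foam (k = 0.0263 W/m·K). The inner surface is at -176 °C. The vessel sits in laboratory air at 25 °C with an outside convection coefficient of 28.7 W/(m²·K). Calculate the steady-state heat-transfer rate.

Q ≈ 71.5 W

Each spherical layer contributes R = (1/r_i − 1/r_o)/(4πk):
R_carbon steel shell = (1/0.28 − 1/0.3)/(4π×47.1) = 4.023×10^-4 K/W
R_polyisocyanurate foam = (1/0.3 − 1/0.415)/(4π×0.0263) = 2.795 K/W
R_outer film = 1/(h·4πr_o²) = 1/(28.7×4π×0.415²) = 0.0161 K/W
R_total = 2.811 K/W
Q = ΔT/R_total = 201/2.811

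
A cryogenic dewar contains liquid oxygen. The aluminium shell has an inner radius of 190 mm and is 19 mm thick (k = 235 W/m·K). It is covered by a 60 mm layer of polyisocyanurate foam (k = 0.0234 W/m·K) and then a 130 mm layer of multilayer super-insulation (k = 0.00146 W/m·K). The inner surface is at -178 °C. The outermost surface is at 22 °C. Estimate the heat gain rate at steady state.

Q ≈ 2.87 W

Spherical conduction: R = (1/r_in − 1/r_out)/(4πk) per layer; series-sum.
R_aluminium shell = (1/0.19 − 1/0.209)/(4π×235) = 1.62×10^-4 K/W
R_polyisocyanurate foam = (1/0.209 − 1/0.269)/(4π×0.0234) = 3.629 K/W
R_multilayer super-insulation = (1/0.269 − 1/0.399)/(4π×0.00146) = 66.02 K/W
R_total = 69.65 K/W
Q = ΔT/R_total = 200/69.65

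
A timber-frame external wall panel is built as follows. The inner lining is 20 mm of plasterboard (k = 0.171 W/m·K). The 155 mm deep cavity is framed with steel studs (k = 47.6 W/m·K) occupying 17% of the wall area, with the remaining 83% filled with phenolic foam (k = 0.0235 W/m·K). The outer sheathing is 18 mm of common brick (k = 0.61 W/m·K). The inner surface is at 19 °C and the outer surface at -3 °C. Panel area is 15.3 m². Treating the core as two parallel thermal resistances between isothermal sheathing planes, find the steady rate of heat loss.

Q ≈ 2030 W

Sheathing layers in series; stud and cavity paths in parallel between them.
R_inner = 0.02/(0.171×15.3) = 0.007644 K/W
R_stud  = 0.155/(47.6×0.17×15.3) = 0.001252 K/W
R_cav   = 0.155/(0.0235×0.83×15.3) = 0.5194 K/W
1/R_core = 1/R_stud + 1/R_cav → R_core = 0.001249 K/W
R_outer = 0.018/(0.61×15.3) = 0.001929 K/W
R_total = 0.01082 K/W
Q = ΔT/R_total = 22/0.01082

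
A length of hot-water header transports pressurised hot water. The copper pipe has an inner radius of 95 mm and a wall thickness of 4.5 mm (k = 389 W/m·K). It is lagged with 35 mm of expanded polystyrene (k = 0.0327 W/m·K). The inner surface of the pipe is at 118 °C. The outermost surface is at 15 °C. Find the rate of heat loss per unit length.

q′ ≈ 70.2 W/m

Per-layer cylindrical resistances, series-summed:
R_copper pipe wall = ln(99.5/95)/(2π×389×1) = 1.894×10^-5 K/W
R_expanded polystyrene = ln(134.5/99.5)/(2π×0.0327×1) = 1.467 K/W
R_total = 1.467 K/W
Q = ΔT/R_total = 103/1.467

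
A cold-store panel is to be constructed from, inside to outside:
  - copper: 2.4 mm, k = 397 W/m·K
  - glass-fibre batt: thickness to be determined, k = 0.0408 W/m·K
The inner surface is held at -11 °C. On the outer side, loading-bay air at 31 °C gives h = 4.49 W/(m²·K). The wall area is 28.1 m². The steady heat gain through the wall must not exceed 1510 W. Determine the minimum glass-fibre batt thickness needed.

L ≈ 22.8 mm

Treating each layer as a thermal resistance in series:
R_copper = L/(kA) = 0.0024/(397×28.1) = 2.151×10^-7 K/W
R_outer film = 1/(h_o·A) = 1/(4.49×28.1) = 0.007926 K/W
Sum of the known resistances R_other = 0.007926 K/W
Required total resistance R_tot = ΔT/Q_allow = 42/1510 = 0.02781 K/W
R_glass-fibre batt = R_tot − R_other = 0.01989 K/W
L = R·k·A = 0.01989×0.0408×28.1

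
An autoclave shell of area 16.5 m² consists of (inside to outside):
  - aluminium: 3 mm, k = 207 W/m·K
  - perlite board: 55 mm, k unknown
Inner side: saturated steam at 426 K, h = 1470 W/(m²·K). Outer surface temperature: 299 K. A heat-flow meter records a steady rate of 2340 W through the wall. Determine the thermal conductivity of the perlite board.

Series thermal resistances:
R_inner film = 1/(h_i·A) = 1/(1470×16.5) = 4.123×10^-5 K/W
R_aluminium = L/(kA) = 0.003/(207×16.5) = 8.783×10^-7 K/W
Sum of known resistances R_other = 4.211×10^-5 K/W
Total R = ΔT/Q = 127/2340 = 0.05427 K/W
R_perlite board = R_total − R_other = 0.05423 K/W
k = L/(R·A) = 0.055/(0.05423×16.5)

k ≈ 0.0615 W/(m·K)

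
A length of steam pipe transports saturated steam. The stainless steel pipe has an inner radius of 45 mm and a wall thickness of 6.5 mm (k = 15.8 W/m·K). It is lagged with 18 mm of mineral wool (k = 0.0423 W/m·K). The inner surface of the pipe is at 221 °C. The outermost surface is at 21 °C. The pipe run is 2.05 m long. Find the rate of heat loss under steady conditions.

Cylindrical conduction, so R = ln(r₂/r₁)/(2πkL) per layer, in series:
R_stainless steel pipe wall = ln(51.5/45)/(2π×15.8×2.05) = 6.63×10^-4 K/W
R_mineral wool = ln(69.5/51.5)/(2π×0.0423×2.05) = 0.5501 K/W
R_total = 0.5508 K/W
Q = ΔT/R_total = 200/0.5508

Q ≈ 363 W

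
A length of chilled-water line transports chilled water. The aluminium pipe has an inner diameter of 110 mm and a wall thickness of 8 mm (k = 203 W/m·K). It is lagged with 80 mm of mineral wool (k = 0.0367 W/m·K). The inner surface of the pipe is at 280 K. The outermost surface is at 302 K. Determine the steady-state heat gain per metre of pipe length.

q′ ≈ 6.19 W/m

Radial resistances (cylindrical: R_cond = ln(r_o/r_i)/(2πkL), R_conv = 1/(h·2πrL)):
R_aluminium pipe wall = ln(63/55)/(2π×203×1) = 1.065×10^-4 K/W
R_mineral wool = ln(143/63)/(2π×0.0367×1) = 3.555 K/W
R_total = 3.555 K/W
Q = ΔT/R_total = 22/3.555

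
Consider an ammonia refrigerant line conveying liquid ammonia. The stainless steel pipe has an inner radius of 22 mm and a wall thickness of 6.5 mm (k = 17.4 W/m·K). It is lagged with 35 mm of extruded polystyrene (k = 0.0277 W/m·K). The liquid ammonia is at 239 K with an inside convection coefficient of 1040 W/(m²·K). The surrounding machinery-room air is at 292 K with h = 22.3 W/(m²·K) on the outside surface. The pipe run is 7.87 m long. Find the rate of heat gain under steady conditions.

Q ≈ 88.3 W

Radial resistances (cylindrical: R_cond = ln(r_o/r_i)/(2πkL), R_conv = 1/(h·2πrL)):
R_inner film = 1/(h_i·2πr₁L) = 1/(1040×2π×0.022×7.87) = 8.839×10^-4 K/W
R_stainless steel pipe wall = ln(28.5/22)/(2π×17.4×7.87) = 3.009×10^-4 K/W
R_extruded polystyrene = ln(63.5/28.5)/(2π×0.0277×7.87) = 0.5849 K/W
R_outer film = 1/(h_o·2πr_oL) = 1/(22.3×2π×0.0635×7.87) = 0.01428 K/W
R_total = 0.6004 K/W
Q = ΔT/R_total = 53/0.6004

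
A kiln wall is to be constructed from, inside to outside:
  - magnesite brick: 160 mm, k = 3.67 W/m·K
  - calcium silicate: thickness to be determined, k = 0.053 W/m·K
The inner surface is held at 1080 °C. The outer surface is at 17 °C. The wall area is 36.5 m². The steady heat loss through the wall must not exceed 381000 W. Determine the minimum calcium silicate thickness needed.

Series thermal resistances:
R_magnesite brick = L/(kA) = 0.16/(3.67×36.5) = 0.001194 K/W
Sum of the known resistances R_other = 0.001194 K/W
Required total resistance R_tot = ΔT/Q_allow = 1063/381000 = 0.00279 K/W
R_calcium silicate = R_tot − R_other = 0.001596 K/W
L = R·k·A = 0.001596×0.053×36.5

L ≈ 3.09 mm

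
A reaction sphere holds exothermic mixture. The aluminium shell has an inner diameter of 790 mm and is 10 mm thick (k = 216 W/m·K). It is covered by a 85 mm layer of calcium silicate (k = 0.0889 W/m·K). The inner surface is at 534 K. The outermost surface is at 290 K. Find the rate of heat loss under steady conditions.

For a spherical shell R = (1/r₁ − 1/r₂)/(4πk); film R = 1/(h·4πr²). In series:
R_aluminium shell = (1/0.395 − 1/0.405)/(4π×216) = 2.303×10^-5 K/W
R_calcium silicate = (1/0.405 − 1/0.49)/(4π×0.0889) = 0.3834 K/W
R_total = 0.3834 K/W
Q = ΔT/R_total = 244/0.3834

Q ≈ 636 W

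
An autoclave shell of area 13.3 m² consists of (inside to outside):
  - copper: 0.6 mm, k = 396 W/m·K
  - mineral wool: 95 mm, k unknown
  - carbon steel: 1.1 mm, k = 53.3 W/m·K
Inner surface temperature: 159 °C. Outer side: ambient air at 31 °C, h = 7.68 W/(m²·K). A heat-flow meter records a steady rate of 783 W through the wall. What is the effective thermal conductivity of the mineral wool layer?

k ≈ 0.0465 W/(m·K)

Series thermal resistances:
R_copper = L/(kA) = 0.0006/(396×13.3) = 1.139×10^-7 K/W
R_carbon steel = L/(kA) = 0.0011/(53.3×13.3) = 1.552×10^-6 K/W
R_outer film = 1/(h_o·A) = 1/(7.68×13.3) = 0.00979 K/W
Sum of known resistances R_other = 0.009792 K/W
Total R = ΔT/Q = 128/783 = 0.1635 K/W
R_mineral wool = R_total − R_other = 0.1537 K/W
k = L/(R·A) = 0.095/(0.1537×13.3)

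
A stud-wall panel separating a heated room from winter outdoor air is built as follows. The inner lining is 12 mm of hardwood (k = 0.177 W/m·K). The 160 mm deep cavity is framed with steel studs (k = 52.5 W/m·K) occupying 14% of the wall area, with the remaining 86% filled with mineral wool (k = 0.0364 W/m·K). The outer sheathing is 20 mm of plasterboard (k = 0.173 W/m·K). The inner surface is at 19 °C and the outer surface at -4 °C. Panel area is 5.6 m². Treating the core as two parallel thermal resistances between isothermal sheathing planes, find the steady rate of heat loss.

Sheathing layers in series; stud and cavity paths in parallel between them.
R_inner = 0.012/(0.177×5.6) = 0.01211 K/W
R_stud  = 0.16/(52.5×0.14×5.6) = 0.003887 K/W
R_cav   = 0.16/(0.0364×0.86×5.6) = 0.9127 K/W
1/R_core = 1/R_stud + 1/R_cav → R_core = 0.003871 K/W
R_outer = 0.02/(0.173×5.6) = 0.02064 K/W
R_total = 0.03662 K/W
Q = ΔT/R_total = 23/0.03662

Q ≈ 628 W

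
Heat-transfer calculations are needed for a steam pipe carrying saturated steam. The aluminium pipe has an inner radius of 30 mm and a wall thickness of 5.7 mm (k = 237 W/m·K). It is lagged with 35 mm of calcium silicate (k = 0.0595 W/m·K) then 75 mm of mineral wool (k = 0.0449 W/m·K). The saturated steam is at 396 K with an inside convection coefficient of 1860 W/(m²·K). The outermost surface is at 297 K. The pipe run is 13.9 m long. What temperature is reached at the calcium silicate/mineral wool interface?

T ≈ 355 K

Cylindrical conduction, so R = ln(r₂/r₁)/(2πkL) per layer, in series:
R_inner film = 1/(h_i·2πr₁L) = 1/(1860×2π×0.03×13.9) = 2.052×10^-4 K/W
R_aluminium pipe wall = ln(35.7/30)/(2π×237×13.9) = 8.404×10^-6 K/W
R_calcium silicate = ln(70.7/35.7)/(2π×0.0595×13.9) = 0.1315 K/W
R_mineral wool = ln(145.7/70.7)/(2π×0.0449×13.9) = 0.1844 K/W
R_total = 0.3161 K/W
Q = ΔT/R_total = 99/0.3161
Q = 313 W
T_interface = T_inner − Q·ΣR(inner→interface) = 396 − 313×0.1317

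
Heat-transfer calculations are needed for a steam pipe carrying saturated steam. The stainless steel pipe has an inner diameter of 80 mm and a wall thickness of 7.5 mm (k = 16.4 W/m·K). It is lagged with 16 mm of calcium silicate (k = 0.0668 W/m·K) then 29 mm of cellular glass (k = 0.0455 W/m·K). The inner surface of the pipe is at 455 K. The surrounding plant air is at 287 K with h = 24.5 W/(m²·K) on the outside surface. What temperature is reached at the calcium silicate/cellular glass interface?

Radial resistances (cylindrical: R_cond = ln(r_o/r_i)/(2πkL), R_conv = 1/(h·2πrL)):
R_stainless steel pipe wall = ln(47.5/40)/(2π×16.4×1) = 0.001668 K/W
R_calcium silicate = ln(63.5/47.5)/(2π×0.0668×1) = 0.6917 K/W
R_cellular glass = ln(92.5/63.5)/(2π×0.0455×1) = 1.316 K/W
R_outer film = 1/(h_o·2πr_oL) = 1/(24.5×2π×0.0925×1) = 0.07023 K/W
R_total = 2.079 K/W
Q = ΔT/R_total = 168/2.079
Q = 80.8 W/m
T_interface = T_inner − Q·ΣR(inner→interface) = 455 − 80.8×0.6933

T ≈ 399 K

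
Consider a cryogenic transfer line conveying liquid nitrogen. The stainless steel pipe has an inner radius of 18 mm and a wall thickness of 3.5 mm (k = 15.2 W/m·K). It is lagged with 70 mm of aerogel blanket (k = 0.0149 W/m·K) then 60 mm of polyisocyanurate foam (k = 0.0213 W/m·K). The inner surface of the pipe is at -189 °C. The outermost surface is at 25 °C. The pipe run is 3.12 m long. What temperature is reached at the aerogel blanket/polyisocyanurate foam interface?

For a radial system each layer contributes R = ln(r_out/r_in)/(2πkL); films add R = 1/(hA).
R_stainless steel pipe wall = ln(21.5/18)/(2π×15.2×3.12) = 5.963×10^-4 K/W
R_aerogel blanket = ln(91.5/21.5)/(2π×0.0149×3.12) = 4.958 K/W
R_polyisocyanurate foam = ln(151.5/91.5)/(2π×0.0213×3.12) = 1.208 K/W
R_total = 6.167 K/W
Q = ΔT/R_total = 214/6.167
Q = 34.7 W
T_interface = T_inner + Q·ΣR(inner→interface) = -189 + 34.7×4.959

T ≈ -16.9 °C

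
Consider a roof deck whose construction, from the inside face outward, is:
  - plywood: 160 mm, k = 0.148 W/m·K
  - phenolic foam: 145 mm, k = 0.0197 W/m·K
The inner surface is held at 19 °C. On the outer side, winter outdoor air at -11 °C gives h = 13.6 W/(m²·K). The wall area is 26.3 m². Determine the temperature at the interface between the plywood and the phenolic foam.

Using the resistance-network approach (series):
R_plywood = L/(kA) = 0.16/(0.148×26.3) = 0.04111 K/W
R_phenolic foam = L/(kA) = 0.145/(0.0197×26.3) = 0.2799 K/W
R_outer film = 1/(h_o·A) = 1/(13.6×26.3) = 0.002796 K/W
R_total = 0.3238 K/W;  Q = ΔT/R_total = 30/0.3238 = 92.66 W
T_interface = T_inner − Q·ΣR(inner→interface) = 19 − 92.7×0.04111

T ≈ 15.2 °C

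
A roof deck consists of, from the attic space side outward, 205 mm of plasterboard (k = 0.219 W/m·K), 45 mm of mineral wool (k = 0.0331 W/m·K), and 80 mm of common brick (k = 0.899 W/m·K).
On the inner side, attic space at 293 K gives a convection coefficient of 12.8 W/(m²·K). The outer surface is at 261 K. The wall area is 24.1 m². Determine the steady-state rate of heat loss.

Using the resistance-network approach (series):
R_inner film = 1/(h_i·A) = 1/(12.8×24.1) = 0.003242 K/W
R_plasterboard = L/(kA) = 0.205/(0.219×24.1) = 0.03884 K/W
R_mineral wool = L/(kA) = 0.045/(0.0331×24.1) = 0.05641 K/W
R_common brick = L/(kA) = 0.08/(0.899×24.1) = 0.003692 K/W
R_total = 0.1022 K/W
Q = ΔT / R_total = 32 / 0.1022

Q ≈ 313 W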